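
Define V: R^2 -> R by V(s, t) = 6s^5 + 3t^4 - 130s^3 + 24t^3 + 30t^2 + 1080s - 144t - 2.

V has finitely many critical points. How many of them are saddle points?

V separates as a function of s plus a function of t, so ∇V=0 decouples.
∂V/∂s = 30(s - 3)(s - 2)(s + 2)(s + 3) = 0 at s ∈ {-3, -2, 2, 3}; ∂V/∂t = 12(t - 1)(t + 3)(t + 4) = 0 at t ∈ {-4, -3, 1}.
The Hessian is diagonal: diag(V_ss, V_tt). Second derivatives: V_ss(-3)=-900, V_ss(-2)=600, V_ss(2)=-600, V_ss(3)=900; V_tt(-4)=60, V_tt(-3)=-48, V_tt(1)=240.
Saddle points occur where the two diagonal entries have opposite signs: (-3, -4), (-3, 1), (-2, -3), (2, -4), (2, 1), (3, -3). Count: 6.

6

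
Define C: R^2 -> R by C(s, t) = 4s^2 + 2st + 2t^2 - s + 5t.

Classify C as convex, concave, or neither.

convex

C is quadratic, so its Hessian is the constant matrix H = [[8, 2], [2, 4]].
det(H) = 28, tr(H) = 12.
det(H) > 0 and tr(H) > 0, so H is positive definite everywhere: convex.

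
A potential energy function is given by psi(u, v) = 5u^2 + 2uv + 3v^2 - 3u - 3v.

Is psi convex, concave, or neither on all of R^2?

psi is quadratic, so its Hessian is the constant matrix H = [[10, 2], [2, 6]].
det(H) = 56, tr(H) = 16.
det(H) > 0 and tr(H) > 0, so H is positive definite everywhere: convex.

convex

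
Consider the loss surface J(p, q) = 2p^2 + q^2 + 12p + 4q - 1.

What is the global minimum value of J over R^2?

J(p,q) separates as A(p) + B(q) − 1, so its minimum is min A + min B − 1.
A'(p) = 4p + 12 vanishes at p ∈ {-3}; B'(q) = 2q + 4 vanishes at q ∈ {-2}.
Local minima of A (where A''>0): A(-3)=-18. Local minima of B: B(-2)=-4.
So the global minimum of J is A(-3) + B(-2) − 1 = -18 − 4 − 1 = -23, attained at (-3, -2).

-23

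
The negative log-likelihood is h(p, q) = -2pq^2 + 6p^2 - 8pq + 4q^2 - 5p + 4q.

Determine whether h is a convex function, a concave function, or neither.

neither

The term -2pq^2 is cubic, so the Hessian is not constant.
∂²h/∂q² = -4p + 8, which takes both signs as p varies (negative for sufficiently large p). A diagonal entry of the Hessian changing sign means the Hessian is neither positive- nor negative-semidefinite on all of R^2.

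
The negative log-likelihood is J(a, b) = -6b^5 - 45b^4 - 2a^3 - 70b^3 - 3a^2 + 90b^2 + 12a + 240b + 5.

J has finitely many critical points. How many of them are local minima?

2

J separates as a function of a plus a function of b, so ∇J=0 decouples.
∂J/∂a = -6(a - 1)(a + 2) = 0 at a ∈ {-2, 1}; ∂J/∂b = -30(b - 1)(b + 1)(b + 2)(b + 4) = 0 at b ∈ {-4, -2, -1, 1}.
The Hessian is diagonal: diag(J_aa, J_bb). Second derivatives: J_aa(-2)=18, J_aa(1)=-18; J_bb(-4)=900, J_bb(-2)=-180, J_bb(-1)=180, J_bb(1)=-900.
Local minima occur where both diagonal entries positive: (-2, -4), (-2, -1). Count: 2.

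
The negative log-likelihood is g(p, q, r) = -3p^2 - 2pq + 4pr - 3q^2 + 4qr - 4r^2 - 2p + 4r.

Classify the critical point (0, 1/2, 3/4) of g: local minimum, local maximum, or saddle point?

local maximum

The Hessian is constant: H = [[-6, -2, 4], [-2, -6, 4], [4, 4, -8]].
Leading principal minors: Δ₁ = -6, Δ₂ = 32, Δ₃ = -128.
The minors alternate sign starting negative (−, +, −), so H is negative definite: a local maximum.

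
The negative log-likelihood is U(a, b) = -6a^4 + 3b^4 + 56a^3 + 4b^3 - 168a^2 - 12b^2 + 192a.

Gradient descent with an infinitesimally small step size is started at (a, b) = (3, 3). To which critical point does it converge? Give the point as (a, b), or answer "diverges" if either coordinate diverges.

U is separable, so gradient descent decouples: a follows -∂U/∂a, b follows -∂U/∂b.
∂U/∂a = -24(a - 4)(a - 2)(a - 1); at a=3 this is 48, so a decreases.
∂U/∂b = 12b(b - 1)(b + 2); at b=3 this is 360, so b decreases.
a converges to its nearest critical value 2 (a local min of the a-part); b converges to 1. The iterate converges to (2, 1).

(2, 1)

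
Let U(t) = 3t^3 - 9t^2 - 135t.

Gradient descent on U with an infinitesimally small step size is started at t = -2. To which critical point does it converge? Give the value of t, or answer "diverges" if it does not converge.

U'(t) = 9(t - 5)(t + 3), so U'(-2) = -63.
Gradient descent moves in the -U' direction, i.e. t is increasing.
The nearest critical point in that direction is t = 5, where U'' = 72 > 0 (a local minimum). The iterate converges there.

5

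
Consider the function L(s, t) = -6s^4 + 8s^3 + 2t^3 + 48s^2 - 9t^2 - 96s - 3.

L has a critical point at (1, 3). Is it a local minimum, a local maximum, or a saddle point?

The mixed partial ∂²L/∂s∂t is 0, so the Hessian at any point is diag(L_ss, L_tt) = diag(24(-3s^2 + 2s + 4), 6(2t - 3)).
At (1, 3): H = diag(72, 18).
Both eigenvalues are positive, so H is positive definite: a local minimum.

local minimum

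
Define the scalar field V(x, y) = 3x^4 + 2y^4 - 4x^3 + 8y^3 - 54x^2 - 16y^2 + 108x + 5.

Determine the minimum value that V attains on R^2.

-710

V(x,y) separates as P(x) + Q(y) + 5, so its minimum is min P + min Q + 5.
P'(x) = 12(x - 3)(x - 1)(x + 3) vanishes at x ∈ {-3, 1, 3}; Q'(y) = 8y(y - 1)(y + 4) vanishes at y ∈ {-4, 0, 1}.
Local minima of P (where P''>0): P(-3)=-459, P(3)=-27. Local minima of Q: Q(-4)=-256, Q(1)=-6.
So the global minimum of V is P(-3) + Q(-4) + 5 = -459 − 256 + 5 = -710, attained at (-3, -4).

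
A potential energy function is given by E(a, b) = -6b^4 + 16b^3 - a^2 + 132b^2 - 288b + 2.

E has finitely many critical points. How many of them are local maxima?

E separates as a function of a plus a function of b, so ∇E=0 decouples.
∂E/∂a = -2a = 0 at a ∈ {0}; ∂E/∂b = -24(b - 4)(b - 1)(b + 3) = 0 at b ∈ {-3, 1, 4}.
The Hessian is diagonal: diag(E_aa, E_bb). Second derivatives: E_aa(0)=-2; E_bb(-3)=-672, E_bb(1)=288, E_bb(4)=-504.
Local maxima occur where both diagonal entries negative: (0, -3), (0, 4). Count: 2.

2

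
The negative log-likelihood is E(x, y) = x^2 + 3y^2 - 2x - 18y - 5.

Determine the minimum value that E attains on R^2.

E(x,y) separates as P(x) + Q(y) − 5, so its minimum is min P + min Q − 5.
P'(x) = 2x - 2 vanishes at x ∈ {1}; Q'(y) = 6y - 18 vanishes at y ∈ {3}.
Local minima of P (where P''>0): P(1)=-1. Local minima of Q: Q(3)=-27.
So the global minimum of E is P(1) + Q(3) − 5 = -1 − 27 − 5 = -33, attained at (1, 3).

-33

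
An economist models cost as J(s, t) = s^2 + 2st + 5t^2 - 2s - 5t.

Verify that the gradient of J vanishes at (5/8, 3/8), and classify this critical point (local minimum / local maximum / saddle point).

local minimum

∇J = (2s + 2t - 2, 2s + 10t - 5); substituting (5/8, 3/8) gives ∇J = (0, 0), so (5/8, 3/8) is indeed a critical point.
The Hessian of J is constant: H = [[2, 2], [2, 10]].
det(H) = 2·10 − 2² = 16.
det(H) > 0 and tr(H) = 12 > 0, so H is positive definite and the point is a local minimum.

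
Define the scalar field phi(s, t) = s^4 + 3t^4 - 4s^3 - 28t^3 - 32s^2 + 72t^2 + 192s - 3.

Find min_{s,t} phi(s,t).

-771

phi(s,t) separates as P(s) + Q(t) − 3, so its minimum is min P + min Q − 3.
P'(s) = 4(s - 4)(s - 3)(s + 4) vanishes at s ∈ {-4, 3, 4}; Q'(t) = 12t(t - 4)(t - 3) vanishes at t ∈ {0, 3, 4}.
Local minima of P (where P''>0): P(-4)=-768, P(4)=256. Local minima of Q: Q(0)=0, Q(4)=128.
So the global minimum of phi is P(-4) + Q(0) − 3 = -768 + 0 − 3 = -771, attained at (-4, 0).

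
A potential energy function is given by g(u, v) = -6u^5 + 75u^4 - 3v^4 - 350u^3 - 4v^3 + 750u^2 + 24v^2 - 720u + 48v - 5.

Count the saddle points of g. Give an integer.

g separates as a function of u plus a function of v, so ∇g=0 decouples.
∂g/∂u = -30(u - 4)(u - 3)(u - 2)(u - 1) = 0 at u ∈ {1, 2, 3, 4}; ∂g/∂v = -12(v - 2)(v + 1)(v + 2) = 0 at v ∈ {-2, -1, 2}.
The Hessian is diagonal: diag(g_uu, g_vv). Second derivatives: g_uu(1)=180, g_uu(2)=-60, g_uu(3)=60, g_uu(4)=-180; g_vv(-2)=-48, g_vv(-1)=36, g_vv(2)=-144.
Saddle points occur where the two diagonal entries have opposite signs: (1, -2), (1, 2), (2, -1), (3, -2), (3, 2), (4, -1). Count: 6.

6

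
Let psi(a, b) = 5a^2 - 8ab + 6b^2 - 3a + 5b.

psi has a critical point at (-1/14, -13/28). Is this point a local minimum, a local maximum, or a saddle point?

The Hessian of psi is constant: H = [[10, -8], [-8, 12]].
det(H) = 10·12 − (-8)² = 56.
det(H) > 0 and tr(H) = 22 > 0, so H is positive definite and the point is a local minimum.

local minimum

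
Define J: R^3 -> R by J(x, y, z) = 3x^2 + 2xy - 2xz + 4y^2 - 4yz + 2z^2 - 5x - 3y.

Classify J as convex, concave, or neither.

convex

J is quadratic, so its Hessian is the constant matrix H = [[6, 2, -2], [2, 8, -4], [-2, -4, 4]].
Leading principal minors: 6, 44, 80.
All positive ⇒ H ≻ 0 ⇒ convex.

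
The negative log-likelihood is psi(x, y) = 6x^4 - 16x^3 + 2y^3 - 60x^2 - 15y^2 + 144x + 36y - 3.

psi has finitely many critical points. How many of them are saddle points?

psi separates as a function of x plus a function of y, so ∇psi=0 decouples.
∂psi/∂x = 24(x - 3)(x - 1)(x + 2) = 0 at x ∈ {-2, 1, 3}; ∂psi/∂y = 6(y - 3)(y - 2) = 0 at y ∈ {2, 3}.
The Hessian is diagonal: diag(psi_xx, psi_yy). Second derivatives: psi_xx(-2)=360, psi_xx(1)=-144, psi_xx(3)=240; psi_yy(2)=-6, psi_yy(3)=6.
Saddle points occur where the two diagonal entries have opposite signs: (-2, 2), (1, 3), (3, 2). Count: 3.

3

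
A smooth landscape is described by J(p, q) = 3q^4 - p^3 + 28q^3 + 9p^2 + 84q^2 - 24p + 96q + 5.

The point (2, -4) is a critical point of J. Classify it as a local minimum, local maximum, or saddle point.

local minimum

The mixed partial ∂²J/∂p∂q is 0, so the Hessian at any point is diag(J_pp, J_qq) = diag(6(-p + 3), 12(3q^2 + 14q + 14)).
At (2, -4): H = diag(6, 72).
Both eigenvalues are positive, so H is positive definite: a local minimum.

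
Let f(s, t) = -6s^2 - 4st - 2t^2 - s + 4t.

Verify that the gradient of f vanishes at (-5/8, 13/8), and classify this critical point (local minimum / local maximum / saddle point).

local maximum

∇f = (-12s - 4t - 1, -4s - 4t + 4); substituting (-5/8, 13/8) gives ∇f = (0, 0), so (-5/8, 13/8) is indeed a critical point.
The Hessian of f is constant: H = [[-12, -4], [-4, -4]].
det(H) = (-12)·(-4) − (-4)² = 32.
det(H) > 0 and tr(H) = -16 < 0, so H is negative definite and the point is a local maximum.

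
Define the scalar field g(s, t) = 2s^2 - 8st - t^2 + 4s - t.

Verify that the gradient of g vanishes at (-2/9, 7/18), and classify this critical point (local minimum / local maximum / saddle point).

∇g = (4s - 8t + 4, -8s - 2t - 1); substituting (-2/9, 7/18) gives ∇g = (0, 0), so (-2/9, 7/18) is indeed a critical point.
The Hessian of g is constant: H = [[4, -8], [-8, -2]].
det(H) = 4·(-2) − (-8)² = -72.
Since det(H) < 0, H is indefinite and the critical point is a saddle point.

saddle point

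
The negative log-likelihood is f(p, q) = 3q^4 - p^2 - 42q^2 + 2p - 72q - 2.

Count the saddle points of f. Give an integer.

f separates as a function of p plus a function of q, so ∇f=0 decouples.
∂f/∂p = -2(p - 1) = 0 at p ∈ {1}; ∂f/∂q = 12(q - 3)(q + 1)(q + 2) = 0 at q ∈ {-2, -1, 3}.
The Hessian is diagonal: diag(f_pp, f_qq). Second derivatives: f_pp(1)=-2; f_qq(-2)=60, f_qq(-1)=-48, f_qq(3)=240.
Saddle points occur where the two diagonal entries have opposite signs: (1, -2), (1, 3). Count: 2.

2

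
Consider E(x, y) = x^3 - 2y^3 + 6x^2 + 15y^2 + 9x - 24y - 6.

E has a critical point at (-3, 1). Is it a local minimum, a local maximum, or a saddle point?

The mixed partial ∂²E/∂x∂y is 0, so the Hessian at any point is diag(E_xx, E_yy) = diag(6(x + 2), 6(-2y + 5)).
At (-3, 1): H = diag(-6, 18).
The eigenvalues have opposite signs, so H is indefinite: a saddle point.

saddle point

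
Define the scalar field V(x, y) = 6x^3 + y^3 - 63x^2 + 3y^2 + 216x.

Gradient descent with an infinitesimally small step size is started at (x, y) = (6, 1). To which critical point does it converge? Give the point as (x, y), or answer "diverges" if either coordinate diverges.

(4, 0)

V is separable, so gradient descent decouples: x follows -∂V/∂x, y follows -∂V/∂y.
∂V/∂x = 18(x - 4)(x - 3); at x=6 this is 108, so x decreases.
∂V/∂y = 3y(y + 2); at y=1 this is 9, so y decreases.
x converges to its nearest critical value 4 (a local min of the x-part); y converges to 0. The iterate converges to (4, 0).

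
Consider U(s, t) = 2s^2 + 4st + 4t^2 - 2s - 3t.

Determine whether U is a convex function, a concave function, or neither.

convex

U is quadratic, so its Hessian is the constant matrix H = [[4, 4], [4, 8]].
det(H) = 16, tr(H) = 12.
det(H) > 0 and tr(H) > 0, so H is positive definite everywhere: convex.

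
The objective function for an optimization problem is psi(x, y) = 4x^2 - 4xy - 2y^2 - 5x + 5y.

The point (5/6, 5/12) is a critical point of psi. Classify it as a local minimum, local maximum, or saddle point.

The Hessian of psi is constant: H = [[8, -4], [-4, -4]].
det(H) = 8·(-4) − (-4)² = -48.
Since det(H) < 0, H is indefinite and the critical point is a saddle point.

saddle point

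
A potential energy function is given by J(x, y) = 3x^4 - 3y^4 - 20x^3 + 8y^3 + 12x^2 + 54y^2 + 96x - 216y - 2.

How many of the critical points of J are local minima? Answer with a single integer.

J separates as a function of x plus a function of y, so ∇J=0 decouples.
∂J/∂x = 12(x - 4)(x - 2)(x + 1) = 0 at x ∈ {-1, 2, 4}; ∂J/∂y = -12(y - 3)(y - 2)(y + 3) = 0 at y ∈ {-3, 2, 3}.
The Hessian is diagonal: diag(J_xx, J_yy). Second derivatives: J_xx(-1)=180, J_xx(2)=-72, J_xx(4)=120; J_yy(-3)=-360, J_yy(2)=60, J_yy(3)=-72.
Local minima occur where both diagonal entries positive: (-1, 2), (4, 2). Count: 2.

2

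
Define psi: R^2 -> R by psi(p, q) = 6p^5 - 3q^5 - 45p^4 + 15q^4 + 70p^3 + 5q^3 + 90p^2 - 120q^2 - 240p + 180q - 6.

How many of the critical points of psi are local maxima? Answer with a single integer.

4

psi separates as a function of p plus a function of q, so ∇psi=0 decouples.
∂psi/∂p = 30(p - 4)(p - 2)(p - 1)(p + 1) = 0 at p ∈ {-1, 1, 2, 4}; ∂psi/∂q = -15(q - 3)(q - 2)(q - 1)(q + 2) = 0 at q ∈ {-2, 1, 2, 3}.
The Hessian is diagonal: diag(psi_pp, psi_qq). Second derivatives: psi_pp(-1)=-900, psi_pp(1)=180, psi_pp(2)=-180, psi_pp(4)=900; psi_qq(-2)=900, psi_qq(1)=-90, psi_qq(2)=60, psi_qq(3)=-150.
Local maxima occur where both diagonal entries negative: (-1, 1), (-1, 3), (2, 1), (2, 3). Count: 4.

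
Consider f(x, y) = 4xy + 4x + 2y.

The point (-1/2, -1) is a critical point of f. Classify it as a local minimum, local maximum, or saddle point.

saddle point

The Hessian of f is constant: H = [[0, 4], [4, 0]].
det(H) = 0·0 − 4² = -16.
Since det(H) < 0, H is indefinite and the critical point is a saddle point.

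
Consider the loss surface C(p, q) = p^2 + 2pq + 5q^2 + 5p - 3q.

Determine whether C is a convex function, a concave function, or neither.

convex

C is quadratic, so its Hessian is the constant matrix H = [[2, 2], [2, 10]].
det(H) = 16, tr(H) = 12.
det(H) > 0 and tr(H) > 0, so H is positive definite everywhere: convex.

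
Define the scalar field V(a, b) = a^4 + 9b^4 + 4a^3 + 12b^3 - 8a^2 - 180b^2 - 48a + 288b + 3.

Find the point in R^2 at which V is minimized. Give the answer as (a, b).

(2, -4)

V(a,b) separates as P(a) + Q(b) + 3, so its minimum is min P + min Q + 3.
P'(a) = 4(a - 2)(a + 2)(a + 3) vanishes at a ∈ {-3, -2, 2}; Q'(b) = 36(b - 2)(b - 1)(b + 4) vanishes at b ∈ {-4, 1, 2}.
Local minima of P (where P''>0): P(-3)=45, P(2)=-80. Local minima of Q: Q(-4)=-2496, Q(2)=96.
So the global minimum of V is P(2) + Q(-4) + 3 = -80 − 2496 + 3 = -2573, attained at (2, -4).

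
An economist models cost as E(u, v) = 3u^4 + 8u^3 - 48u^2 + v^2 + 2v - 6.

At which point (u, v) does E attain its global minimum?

(-4, -1)

E(u,v) separates as P(u) + Q(v) − 6, so its minimum is min P + min Q − 6.
P'(u) = 12u(u - 2)(u + 4) vanishes at u ∈ {-4, 0, 2}; Q'(v) = 2v + 2 vanishes at v ∈ {-1}.
Local minima of P (where P''>0): P(-4)=-512, P(2)=-80. Local minima of Q: Q(-1)=-1.
So the global minimum of E is P(-4) + Q(-1) − 6 = -512 − 1 − 6 = -519, attained at (-4, -1).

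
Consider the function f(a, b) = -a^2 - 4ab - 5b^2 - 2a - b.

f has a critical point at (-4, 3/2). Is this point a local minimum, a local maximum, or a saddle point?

local maximum

The Hessian of f is constant: H = [[-2, -4], [-4, -10]].
det(H) = (-2)·(-10) − (-4)² = 4.
det(H) > 0 and tr(H) = -12 < 0, so H is negative definite and the point is a local maximum.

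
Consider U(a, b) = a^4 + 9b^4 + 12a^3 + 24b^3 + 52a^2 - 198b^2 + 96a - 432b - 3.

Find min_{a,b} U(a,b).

U(a,b) separates as P(a) + Q(b) − 3, so its minimum is min P + min Q − 3.
P'(a) = 4(a + 2)(a + 3)(a + 4) vanishes at a ∈ {-4, -3, -2}; Q'(b) = 36(b - 3)(b + 1)(b + 4) vanishes at b ∈ {-4, -1, 3}.
Local minima of P (where P''>0): P(-4)=-64, P(-2)=-64. Local minima of Q: Q(-4)=-672, Q(3)=-1701.
So the global minimum of U is P(-4) + Q(3) − 3 = -64 − 1701 − 3 = -1768, attained at (-4, 3).

-1768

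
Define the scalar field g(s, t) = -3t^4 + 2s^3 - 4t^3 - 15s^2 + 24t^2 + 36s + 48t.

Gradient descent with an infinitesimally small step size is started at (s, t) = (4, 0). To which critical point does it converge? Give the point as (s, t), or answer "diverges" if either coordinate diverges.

(3, -1)

g is separable, so gradient descent decouples: s follows -∂g/∂s, t follows -∂g/∂t.
∂g/∂s = 6(s - 3)(s - 2); at s=4 this is 12, so s decreases.
∂g/∂t = -12(t - 2)(t + 1)(t + 2); at t=0 this is 48, so t decreases.
s converges to its nearest critical value 3 (a local min of the s-part); t converges to -1. The iterate converges to (3, -1).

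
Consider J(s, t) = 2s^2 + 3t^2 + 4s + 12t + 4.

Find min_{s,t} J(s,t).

J(s,t) separates as P(s) + Q(t) + 4, so its minimum is min P + min Q + 4.
P'(s) = 4s + 4 vanishes at s ∈ {-1}; Q'(t) = 6(t + 2) vanishes at t ∈ {-2}.
Local minima of P (where P''>0): P(-1)=-2. Local minima of Q: Q(-2)=-12.
So the global minimum of J is P(-1) + Q(-2) + 4 = -2 − 12 + 4 = -10, attained at (-1, -2).

-10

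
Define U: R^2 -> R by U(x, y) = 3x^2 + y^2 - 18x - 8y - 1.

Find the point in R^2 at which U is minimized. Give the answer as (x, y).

U(x,y) separates as P(x) + Q(y) − 1, so its minimum is min P + min Q − 1.
P'(x) = 6x - 18 vanishes at x ∈ {3}; Q'(y) = 2y - 8 vanishes at y ∈ {4}.
Local minima of P (where P''>0): P(3)=-27. Local minima of Q: Q(4)=-16.
So the global minimum of U is P(3) + Q(4) − 1 = -27 − 16 − 1 = -44, attained at (3, 4).

(3, 4)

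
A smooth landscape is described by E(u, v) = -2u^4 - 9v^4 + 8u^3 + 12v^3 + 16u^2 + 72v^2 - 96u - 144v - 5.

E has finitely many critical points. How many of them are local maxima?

4

E separates as a function of u plus a function of v, so ∇E=0 decouples.
∂E/∂u = -8(u - 3)(u - 2)(u + 2) = 0 at u ∈ {-2, 2, 3}; ∂E/∂v = -36(v - 2)(v - 1)(v + 2) = 0 at v ∈ {-2, 1, 2}.
The Hessian is diagonal: diag(E_uu, E_vv). Second derivatives: E_uu(-2)=-160, E_uu(2)=32, E_uu(3)=-40; E_vv(-2)=-432, E_vv(1)=108, E_vv(2)=-144.
Local maxima occur where both diagonal entries negative: (-2, -2), (-2, 2), (3, -2), (3, 2). Count: 4.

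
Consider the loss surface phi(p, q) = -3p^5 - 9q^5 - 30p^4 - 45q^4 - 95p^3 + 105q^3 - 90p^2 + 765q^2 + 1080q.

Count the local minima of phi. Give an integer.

phi separates as a function of p plus a function of q, so ∇phi=0 decouples.
∂phi/∂p = -15p(p + 1)(p + 3)(p + 4) = 0 at p ∈ {-4, -3, -1, 0}; ∂phi/∂q = -45(q - 3)(q + 1)(q + 2)(q + 4) = 0 at q ∈ {-4, -2, -1, 3}.
The Hessian is diagonal: diag(phi_pp, phi_qq). Second derivatives: phi_pp(-4)=180, phi_pp(-3)=-90, phi_pp(-1)=90, phi_pp(0)=-180; phi_qq(-4)=1890, phi_qq(-2)=-450, phi_qq(-1)=540, phi_qq(3)=-6300.
Local minima occur where both diagonal entries positive: (-4, -4), (-4, -1), (-1, -4), (-1, -1). Count: 4.

4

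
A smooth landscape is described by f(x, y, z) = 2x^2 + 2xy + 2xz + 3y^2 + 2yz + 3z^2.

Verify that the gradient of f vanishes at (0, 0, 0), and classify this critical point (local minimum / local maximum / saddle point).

∇f = (4x + 2y + 2z, 2x + 6y + 2z, 2x + 2y + 6z); substituting (0, 0, 0) gives ∇f = (0, 0, 0), so (0, 0, 0) is indeed a critical point.
The Hessian is constant: H = [[4, 2, 2], [2, 6, 2], [2, 2, 6]].
Leading principal minors: Δ₁ = 4, Δ₂ = 20, Δ₃ = 96.
All leading minors are positive, so H is positive definite: a local minimum.

local minimum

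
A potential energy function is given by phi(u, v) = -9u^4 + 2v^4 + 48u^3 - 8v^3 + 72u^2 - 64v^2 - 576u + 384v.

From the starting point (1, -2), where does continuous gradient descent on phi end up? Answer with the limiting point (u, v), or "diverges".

(2, -4)

phi is separable, so gradient descent decouples: u follows -∂phi/∂u, v follows -∂phi/∂v.
∂phi/∂u = -36(u - 4)(u - 2)(u + 2); at u=1 this is -324, so u increases.
∂phi/∂v = 8(v - 4)(v - 3)(v + 4); at v=-2 this is 480, so v decreases.
u converges to its nearest critical value 2 (a local min of the u-part); v converges to -4. The iterate converges to (2, -4).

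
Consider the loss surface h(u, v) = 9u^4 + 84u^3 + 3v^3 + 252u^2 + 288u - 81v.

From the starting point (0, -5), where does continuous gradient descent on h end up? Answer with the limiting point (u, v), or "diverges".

h is separable, so gradient descent decouples: u follows -∂h/∂u, v follows -∂h/∂v.
∂h/∂u = 36(u + 1)(u + 2)(u + 4); at u=0 this is 288, so u decreases.
∂h/∂v = 9(v - 3)(v + 3); at v=-5 this is 144, so v decreases.
The v-coordinate has no critical point in that direction and runs off to infinity.

diverges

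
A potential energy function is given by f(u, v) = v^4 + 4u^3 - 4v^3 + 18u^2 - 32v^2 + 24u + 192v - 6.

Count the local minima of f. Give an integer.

2

f separates as a function of u plus a function of v, so ∇f=0 decouples.
∂f/∂u = 12(u + 1)(u + 2) = 0 at u ∈ {-2, -1}; ∂f/∂v = 4(v - 4)(v - 3)(v + 4) = 0 at v ∈ {-4, 3, 4}.
The Hessian is diagonal: diag(f_uu, f_vv). Second derivatives: f_uu(-2)=-12, f_uu(-1)=12; f_vv(-4)=224, f_vv(3)=-28, f_vv(4)=32.
Local minima occur where both diagonal entries positive: (-1, -4), (-1, 4). Count: 2.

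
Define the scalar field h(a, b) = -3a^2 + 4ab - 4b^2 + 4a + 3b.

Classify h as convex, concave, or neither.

h is quadratic, so its Hessian is the constant matrix H = [[-6, 4], [4, -8]].
det(H) = 32, tr(H) = -14.
det(H) > 0 and tr(H) < 0, so H is negative definite everywhere: concave.

concave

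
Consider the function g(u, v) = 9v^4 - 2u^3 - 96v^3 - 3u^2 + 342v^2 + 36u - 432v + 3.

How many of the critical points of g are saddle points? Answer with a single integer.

3

g separates as a function of u plus a function of v, so ∇g=0 decouples.
∂g/∂u = -6(u - 2)(u + 3) = 0 at u ∈ {-3, 2}; ∂g/∂v = 36(v - 4)(v - 3)(v - 1) = 0 at v ∈ {1, 3, 4}.
The Hessian is diagonal: diag(g_uu, g_vv). Second derivatives: g_uu(-3)=30, g_uu(2)=-30; g_vv(1)=216, g_vv(3)=-72, g_vv(4)=108.
Saddle points occur where the two diagonal entries have opposite signs: (-3, 3), (2, 1), (2, 4). Count: 3.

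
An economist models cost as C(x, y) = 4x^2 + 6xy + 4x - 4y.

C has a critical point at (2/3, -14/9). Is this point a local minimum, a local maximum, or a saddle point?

The Hessian of C is constant: H = [[8, 6], [6, 0]].
det(H) = 8·0 − 6² = -36.
Since det(H) < 0, H is indefinite and the critical point is a saddle point.

saddle point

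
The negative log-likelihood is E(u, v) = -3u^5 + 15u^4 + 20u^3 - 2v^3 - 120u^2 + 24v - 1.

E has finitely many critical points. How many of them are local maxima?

2

E separates as a function of u plus a function of v, so ∇E=0 decouples.
∂E/∂u = -15u(u - 4)(u - 2)(u + 2) = 0 at u ∈ {-2, 0, 2, 4}; ∂E/∂v = -6(v - 2)(v + 2) = 0 at v ∈ {-2, 2}.
The Hessian is diagonal: diag(E_uu, E_vv). Second derivatives: E_uu(-2)=720, E_uu(0)=-240, E_uu(2)=240, E_uu(4)=-720; E_vv(-2)=24, E_vv(2)=-24.
Local maxima occur where both diagonal entries negative: (0, 2), (4, 2). Count: 2.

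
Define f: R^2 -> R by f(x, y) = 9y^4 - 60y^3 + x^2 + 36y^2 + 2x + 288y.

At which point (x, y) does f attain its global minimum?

f(x,y) separates as P(x) + Q(y), so its minimum is min P + min Q.
P'(x) = 2x + 2 vanishes at x ∈ {-1}; Q'(y) = 36(y - 4)(y - 2)(y + 1) vanishes at y ∈ {-1, 2, 4}.
Local minima of P (where P''>0): P(-1)=-1. Local minima of Q: Q(-1)=-183, Q(4)=192.
So the global minimum of f is P(-1) + Q(-1) = -1 − 183 = -184, attained at (-1, -1).

(-1, -1)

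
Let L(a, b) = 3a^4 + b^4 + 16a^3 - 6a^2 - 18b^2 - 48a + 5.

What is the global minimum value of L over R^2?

-236

L(a,b) separates as P(a) + Q(b) + 5, so its minimum is min P + min Q + 5.
P'(a) = 12(a - 1)(a + 1)(a + 4) vanishes at a ∈ {-4, -1, 1}; Q'(b) = 4b(b - 3)(b + 3) vanishes at b ∈ {-3, 0, 3}.
Local minima of P (where P''>0): P(-4)=-160, P(1)=-35. Local minima of Q: Q(-3)=-81, Q(3)=-81.
So the global minimum of L is P(-4) + Q(-3) + 5 = -160 − 81 + 5 = -236, attained at (-4, -3).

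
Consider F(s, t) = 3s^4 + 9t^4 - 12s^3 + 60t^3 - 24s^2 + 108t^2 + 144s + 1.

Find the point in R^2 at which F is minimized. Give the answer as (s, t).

F(s,t) separates as P(s) + Q(t) + 1, so its minimum is min P + min Q + 1.
P'(s) = 12(s - 3)(s - 2)(s + 2) vanishes at s ∈ {-2, 2, 3}; Q'(t) = 36t(t + 2)(t + 3) vanishes at t ∈ {-3, -2, 0}.
Local minima of P (where P''>0): P(-2)=-240, P(3)=135. Local minima of Q: Q(-3)=81, Q(0)=0.
So the global minimum of F is P(-2) + Q(0) + 1 = -240 + 0 + 1 = -239, attained at (-2, 0).

(-2, 0)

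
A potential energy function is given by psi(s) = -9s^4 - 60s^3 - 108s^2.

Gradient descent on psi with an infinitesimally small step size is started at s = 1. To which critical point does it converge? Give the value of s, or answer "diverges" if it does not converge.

diverges

psi'(s) = -36s(s + 2)(s + 3), so psi'(1) = -432.
Gradient descent moves in the -psi' direction, i.e. s is increasing.
There is no critical point above s=1, and psi' keeps the same sign, so the iterate runs off to +∞.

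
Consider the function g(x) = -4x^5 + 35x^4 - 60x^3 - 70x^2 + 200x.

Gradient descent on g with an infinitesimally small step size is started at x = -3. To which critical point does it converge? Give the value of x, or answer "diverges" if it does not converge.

-1

g'(x) = -20(x - 5)(x - 2)(x - 1)(x + 1), so g'(-3) = -6400.
Gradient descent moves in the -g' direction, i.e. x is increasing.
The nearest critical point in that direction is x = -1, where g'' = 720 > 0 (a local minimum). The iterate converges there.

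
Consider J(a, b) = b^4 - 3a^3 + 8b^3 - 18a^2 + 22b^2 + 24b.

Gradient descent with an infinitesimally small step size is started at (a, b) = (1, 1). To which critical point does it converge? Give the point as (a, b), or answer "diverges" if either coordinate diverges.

J is separable, so gradient descent decouples: a follows -∂J/∂a, b follows -∂J/∂b.
∂J/∂a = -9a(a + 4); at a=1 this is -45, so a increases.
∂J/∂b = 4(b + 1)(b + 2)(b + 3); at b=1 this is 96, so b decreases.
The a-coordinate has no critical point in that direction and runs off to infinity.

diverges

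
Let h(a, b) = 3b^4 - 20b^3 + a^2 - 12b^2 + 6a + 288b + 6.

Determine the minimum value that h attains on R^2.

h(a,b) separates as P(a) + Q(b) + 6, so its minimum is min P + min Q + 6.
P'(a) = 2a + 6 vanishes at a ∈ {-3}; Q'(b) = 12(b - 4)(b - 3)(b + 2) vanishes at b ∈ {-2, 3, 4}.
Local minima of P (where P''>0): P(-3)=-9. Local minima of Q: Q(-2)=-416, Q(4)=448.
So the global minimum of h is P(-3) + Q(-2) + 6 = -9 − 416 + 6 = -419, attained at (-3, -2).

-419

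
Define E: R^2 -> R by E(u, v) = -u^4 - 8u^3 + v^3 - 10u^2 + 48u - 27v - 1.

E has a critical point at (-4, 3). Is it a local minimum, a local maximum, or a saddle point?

The mixed partial ∂²E/∂u∂v is 0, so the Hessian at any point is diag(E_uu, E_vv) = diag(-4(3u^2 + 12u + 5), 6v).
At (-4, 3): H = diag(-20, 18).
The eigenvalues have opposite signs, so H is indefinite: a saddle point.

saddle point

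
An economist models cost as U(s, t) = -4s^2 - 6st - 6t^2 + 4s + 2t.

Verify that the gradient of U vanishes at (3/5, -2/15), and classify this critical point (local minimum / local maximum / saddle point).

local maximum

∇U = (-8s - 6t + 4, -6s - 12t + 2); substituting (3/5, -2/15) gives ∇U = (0, 0), so (3/5, -2/15) is indeed a critical point.
The Hessian of U is constant: H = [[-8, -6], [-6, -12]].
det(H) = (-8)·(-12) − (-6)² = 60.
det(H) > 0 and tr(H) = -20 < 0, so H is negative definite and the point is a local maximum.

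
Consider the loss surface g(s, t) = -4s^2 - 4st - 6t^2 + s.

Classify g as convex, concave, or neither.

g is quadratic, so its Hessian is the constant matrix H = [[-8, -4], [-4, -12]].
det(H) = 80, tr(H) = -20.
det(H) > 0 and tr(H) < 0, so H is negative definite everywhere: concave.

concave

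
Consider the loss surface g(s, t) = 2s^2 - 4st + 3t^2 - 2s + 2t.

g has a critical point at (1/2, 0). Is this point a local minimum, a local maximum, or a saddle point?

The Hessian of g is constant: H = [[4, -4], [-4, 6]].
det(H) = 4·6 − (-4)² = 8.
det(H) > 0 and tr(H) = 10 > 0, so H is positive definite and the point is a local minimum.

local minimum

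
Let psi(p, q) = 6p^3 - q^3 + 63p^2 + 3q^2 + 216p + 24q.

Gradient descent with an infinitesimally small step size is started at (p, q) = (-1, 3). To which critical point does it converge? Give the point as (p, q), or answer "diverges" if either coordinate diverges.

(-3, -2)

psi is separable, so gradient descent decouples: p follows -∂psi/∂p, q follows -∂psi/∂q.
∂psi/∂p = 18(p + 3)(p + 4); at p=-1 this is 108, so p decreases.
∂psi/∂q = -3(q - 4)(q + 2); at q=3 this is 15, so q decreases.
p converges to its nearest critical value -3 (a local min of the p-part); q converges to -2. The iterate converges to (-3, -2).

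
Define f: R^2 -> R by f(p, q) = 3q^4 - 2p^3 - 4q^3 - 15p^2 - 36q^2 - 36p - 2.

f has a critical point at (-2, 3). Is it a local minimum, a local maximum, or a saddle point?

The mixed partial ∂²f/∂p∂q is 0, so the Hessian at any point is diag(f_pp, f_qq) = diag(-6(2p + 5), 12(3q^2 - 2q - 6)).
At (-2, 3): H = diag(-6, 180).
The eigenvalues have opposite signs, so H is indefinite: a saddle point.

saddle point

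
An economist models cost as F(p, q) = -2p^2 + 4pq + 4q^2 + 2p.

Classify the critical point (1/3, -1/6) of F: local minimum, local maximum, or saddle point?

saddle point

The Hessian of F is constant: H = [[-4, 4], [4, 8]].
det(H) = (-4)·8 − 4² = -48.
Since det(H) < 0, H is indefinite and the critical point is a saddle point.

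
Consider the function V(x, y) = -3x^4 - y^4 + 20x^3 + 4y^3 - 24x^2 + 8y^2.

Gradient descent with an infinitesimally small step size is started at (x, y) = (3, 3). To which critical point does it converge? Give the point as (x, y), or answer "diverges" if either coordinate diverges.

(1, 0)

V is separable, so gradient descent decouples: x follows -∂V/∂x, y follows -∂V/∂y.
∂V/∂x = -12x(x - 4)(x - 1); at x=3 this is 72, so x decreases.
∂V/∂y = -4y(y - 4)(y + 1); at y=3 this is 48, so y decreases.
x converges to its nearest critical value 1 (a local min of the x-part); y converges to 0. The iterate converges to (1, 0).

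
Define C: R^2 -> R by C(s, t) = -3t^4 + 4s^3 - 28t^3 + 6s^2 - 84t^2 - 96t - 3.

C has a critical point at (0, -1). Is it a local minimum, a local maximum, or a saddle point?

The mixed partial ∂²C/∂s∂t is 0, so the Hessian at any point is diag(C_ss, C_tt) = diag(12(2s + 1), -12(3t^2 + 14t + 14)).
At (0, -1): H = diag(12, -36).
The eigenvalues have opposite signs, so H is indefinite: a saddle point.

saddle point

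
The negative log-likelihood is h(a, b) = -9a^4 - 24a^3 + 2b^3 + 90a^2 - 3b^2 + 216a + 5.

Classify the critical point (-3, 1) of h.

The mixed partial ∂²h/∂a∂b is 0, so the Hessian at any point is diag(h_aa, h_bb) = diag(36(-3a^2 - 4a + 5), 6(2b - 1)).
At (-3, 1): H = diag(-360, 6).
The eigenvalues have opposite signs, so H is indefinite: a saddle point.

saddle point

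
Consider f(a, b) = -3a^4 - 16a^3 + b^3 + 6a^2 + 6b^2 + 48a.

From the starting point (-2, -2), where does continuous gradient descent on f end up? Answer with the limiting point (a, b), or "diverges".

f is separable, so gradient descent decouples: a follows -∂f/∂a, b follows -∂f/∂b.
∂f/∂a = -12(a - 1)(a + 1)(a + 4); at a=-2 this is -72, so a increases.
∂f/∂b = 3b(b + 4); at b=-2 this is -12, so b increases.
a converges to its nearest critical value -1 (a local min of the a-part); b converges to 0. The iterate converges to (-1, 0).

(-1, 0)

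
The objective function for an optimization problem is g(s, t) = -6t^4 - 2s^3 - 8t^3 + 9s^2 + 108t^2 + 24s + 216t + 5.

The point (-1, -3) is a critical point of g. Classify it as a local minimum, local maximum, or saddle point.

The mixed partial ∂²g/∂s∂t is 0, so the Hessian at any point is diag(g_ss, g_tt) = diag(6(-2s + 3), 24(-3t^2 - 2t + 9)).
At (-1, -3): H = diag(30, -288).
The eigenvalues have opposite signs, so H is indefinite: a saddle point.

saddle point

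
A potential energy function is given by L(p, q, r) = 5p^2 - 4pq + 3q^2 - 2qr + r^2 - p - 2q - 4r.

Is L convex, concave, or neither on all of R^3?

L is quadratic, so its Hessian is the constant matrix H = [[10, -4, 0], [-4, 6, -2], [0, -2, 2]].
Leading principal minors: 10, 44, 48.
All positive ⇒ H ≻ 0 ⇒ convex.

convex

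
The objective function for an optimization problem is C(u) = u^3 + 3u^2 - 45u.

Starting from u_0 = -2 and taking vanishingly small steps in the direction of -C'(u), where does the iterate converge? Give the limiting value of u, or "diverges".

3

C'(u) = 3(u - 3)(u + 5), so C'(-2) = -45.
Gradient descent moves in the -C' direction, i.e. u is increasing.
The nearest critical point in that direction is u = 3, where C'' = 24 > 0 (a local minimum). The iterate converges there.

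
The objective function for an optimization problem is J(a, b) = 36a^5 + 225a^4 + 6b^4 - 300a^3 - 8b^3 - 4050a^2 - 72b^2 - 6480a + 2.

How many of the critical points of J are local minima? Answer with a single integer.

4

J separates as a function of a plus a function of b, so ∇J=0 decouples.
∂J/∂a = 180(a - 3)(a + 1)(a + 3)(a + 4) = 0 at a ∈ {-4, -3, -1, 3}; ∂J/∂b = 24b(b - 3)(b + 2) = 0 at b ∈ {-2, 0, 3}.
The Hessian is diagonal: diag(J_aa, J_bb). Second derivatives: J_aa(-4)=-3780, J_aa(-3)=2160, J_aa(-1)=-4320, J_aa(3)=30240; J_bb(-2)=240, J_bb(0)=-144, J_bb(3)=360.
Local minima occur where both diagonal entries positive: (-3, -2), (-3, 3), (3, -2), (3, 3). Count: 4.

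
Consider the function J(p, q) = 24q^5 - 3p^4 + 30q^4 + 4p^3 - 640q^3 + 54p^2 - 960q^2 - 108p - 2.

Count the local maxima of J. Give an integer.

J separates as a function of p plus a function of q, so ∇J=0 decouples.
∂J/∂p = -12(p - 3)(p - 1)(p + 3) = 0 at p ∈ {-3, 1, 3}; ∂J/∂q = 120q(q - 4)(q + 1)(q + 4) = 0 at q ∈ {-4, -1, 0, 4}.
The Hessian is diagonal: diag(J_pp, J_qq). Second derivatives: J_pp(-3)=-288, J_pp(1)=96, J_pp(3)=-144; J_qq(-4)=-11520, J_qq(-1)=1800, J_qq(0)=-1920, J_qq(4)=19200.
Local maxima occur where both diagonal entries negative: (-3, -4), (-3, 0), (3, -4), (3, 0). Count: 4.

4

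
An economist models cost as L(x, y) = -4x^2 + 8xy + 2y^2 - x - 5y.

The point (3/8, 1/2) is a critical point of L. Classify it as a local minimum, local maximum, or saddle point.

saddle point

The Hessian of L is constant: H = [[-8, 8], [8, 4]].
det(H) = (-8)·4 − 8² = -96.
Since det(H) < 0, H is indefinite and the critical point is a saddle point.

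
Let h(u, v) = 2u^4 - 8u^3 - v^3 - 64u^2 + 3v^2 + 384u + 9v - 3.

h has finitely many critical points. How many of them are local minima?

2

h separates as a function of u plus a function of v, so ∇h=0 decouples.
∂h/∂u = 8(u - 4)(u - 3)(u + 4) = 0 at u ∈ {-4, 3, 4}; ∂h/∂v = -3(v - 3)(v + 1) = 0 at v ∈ {-1, 3}.
The Hessian is diagonal: diag(h_uu, h_vv). Second derivatives: h_uu(-4)=448, h_uu(3)=-56, h_uu(4)=64; h_vv(-1)=12, h_vv(3)=-12.
Local minima occur where both diagonal entries positive: (-4, -1), (4, -1). Count: 2.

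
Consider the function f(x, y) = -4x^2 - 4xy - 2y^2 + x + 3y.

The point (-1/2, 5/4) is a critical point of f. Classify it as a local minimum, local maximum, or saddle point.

The Hessian of f is constant: H = [[-8, -4], [-4, -4]].
det(H) = (-8)·(-4) − (-4)² = 16.
det(H) > 0 and tr(H) = -12 < 0, so H is negative definite and the point is a local maximum.

local maximum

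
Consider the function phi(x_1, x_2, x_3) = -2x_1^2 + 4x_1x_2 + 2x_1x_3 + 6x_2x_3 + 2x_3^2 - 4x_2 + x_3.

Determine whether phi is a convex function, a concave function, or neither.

phi is quadratic, so its Hessian is the constant matrix H = [[-4, 4, 2], [4, 0, 6], [2, 6, 4]].
Leading principal minors: -4, -16, 176.
Neither pattern holds ⇒ H is indefinite ⇒ neither convex nor concave.

neither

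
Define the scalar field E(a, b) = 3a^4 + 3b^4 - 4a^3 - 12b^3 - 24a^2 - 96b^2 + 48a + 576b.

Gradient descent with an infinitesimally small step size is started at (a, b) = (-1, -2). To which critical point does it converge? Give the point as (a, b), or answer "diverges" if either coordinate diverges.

(-2, -4)

E is separable, so gradient descent decouples: a follows -∂E/∂a, b follows -∂E/∂b.
∂E/∂a = 12(a - 2)(a - 1)(a + 2); at a=-1 this is 72, so a decreases.
∂E/∂b = 12(b - 4)(b - 3)(b + 4); at b=-2 this is 720, so b decreases.
a converges to its nearest critical value -2 (a local min of the a-part); b converges to -4. The iterate converges to (-2, -4).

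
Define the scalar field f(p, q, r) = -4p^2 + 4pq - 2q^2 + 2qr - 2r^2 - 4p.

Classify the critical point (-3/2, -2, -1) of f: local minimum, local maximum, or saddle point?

The Hessian is constant: H = [[-8, 4, 0], [4, -4, 2], [0, 2, -4]].
Leading principal minors: Δ₁ = -8, Δ₂ = 16, Δ₃ = -32.
The minors alternate sign starting negative (−, +, −), so H is negative definite: a local maximum.

local maximum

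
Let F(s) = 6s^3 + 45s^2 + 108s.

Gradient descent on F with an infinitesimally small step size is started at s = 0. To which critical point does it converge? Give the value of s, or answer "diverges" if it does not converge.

F'(s) = 18(s + 2)(s + 3), so F'(0) = 108.
Gradient descent moves in the -F' direction, i.e. s is decreasing.
The nearest critical point in that direction is s = -2, where F'' = 18 > 0 (a local minimum). The iterate converges there.

-2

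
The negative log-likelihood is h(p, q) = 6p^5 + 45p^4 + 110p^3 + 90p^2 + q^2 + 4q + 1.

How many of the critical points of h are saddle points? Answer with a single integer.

h separates as a function of p plus a function of q, so ∇h=0 decouples.
∂h/∂p = 30p(p + 1)(p + 2)(p + 3) = 0 at p ∈ {-3, -2, -1, 0}; ∂h/∂q = 2(q + 2) = 0 at q ∈ {-2}.
The Hessian is diagonal: diag(h_pp, h_qq). Second derivatives: h_pp(-3)=-180, h_pp(-2)=60, h_pp(-1)=-60, h_pp(0)=180; h_qq(-2)=2.
Saddle points occur where the two diagonal entries have opposite signs: (-3, -2), (-1, -2). Count: 2.

2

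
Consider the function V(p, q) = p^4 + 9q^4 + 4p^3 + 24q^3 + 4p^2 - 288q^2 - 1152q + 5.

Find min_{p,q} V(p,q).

V(p,q) separates as A(p) + B(q) + 5, so its minimum is min A + min B + 5.
A'(p) = 4p(p + 1)(p + 2) vanishes at p ∈ {-2, -1, 0}; B'(q) = 36(q - 4)(q + 2)(q + 4) vanishes at q ∈ {-4, -2, 4}.
Local minima of A (where A''>0): A(-2)=0, A(0)=0. Local minima of B: B(-4)=768, B(4)=-5376.
So the global minimum of V is A(-2) + B(4) + 5 = 0 − 5376 + 5 = -5371, attained at (-2, 4).

-5371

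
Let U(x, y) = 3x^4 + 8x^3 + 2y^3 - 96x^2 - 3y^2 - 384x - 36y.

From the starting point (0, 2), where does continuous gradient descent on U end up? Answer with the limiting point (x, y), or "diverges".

(4, 3)

U is separable, so gradient descent decouples: x follows -∂U/∂x, y follows -∂U/∂y.
∂U/∂x = 12(x - 4)(x + 2)(x + 4); at x=0 this is -384, so x increases.
∂U/∂y = 6(y - 3)(y + 2); at y=2 this is -24, so y increases.
x converges to its nearest critical value 4 (a local min of the x-part); y converges to 3. The iterate converges to (4, 3).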